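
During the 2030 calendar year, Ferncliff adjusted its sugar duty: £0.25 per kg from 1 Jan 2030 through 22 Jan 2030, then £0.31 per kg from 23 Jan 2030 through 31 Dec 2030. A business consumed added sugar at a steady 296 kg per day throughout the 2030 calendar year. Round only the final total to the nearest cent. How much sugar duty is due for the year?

£33,101.68

1 Jan – 22 Jan 2030: 22 days × 296 kg/day = 6,512 kg at £0.25/kg → £1,628.00
23 Jan – 31 Dec 2030: 343 days × 296 kg/day = 101,528 kg at £0.31/kg → £31,473.68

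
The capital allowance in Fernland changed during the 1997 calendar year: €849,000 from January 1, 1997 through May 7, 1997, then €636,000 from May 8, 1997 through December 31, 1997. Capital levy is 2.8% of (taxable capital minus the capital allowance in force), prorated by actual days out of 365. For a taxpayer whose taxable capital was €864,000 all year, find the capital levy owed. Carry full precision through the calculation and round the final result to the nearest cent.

€4,308.85

January 1 – May 7, 1997: 127 days, exemption €849,000 → (€864,000 − €849,000) × 2.8% × 127/365 = €146.1370
May 8 – December 31, 1997: 238 days, exemption €636,000 → (€864,000 − €636,000) × 2.8% × 238/365 = €4,162.7178
Total = €4,308.8548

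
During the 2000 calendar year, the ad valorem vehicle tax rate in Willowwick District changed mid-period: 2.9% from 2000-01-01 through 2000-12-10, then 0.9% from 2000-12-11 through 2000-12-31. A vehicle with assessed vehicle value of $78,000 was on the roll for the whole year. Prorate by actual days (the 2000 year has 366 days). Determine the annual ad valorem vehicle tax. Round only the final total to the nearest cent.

$2,172.49

2000-01-01 to 2000-12-10: 345 days at 2.9% → $78,000 × 2.9% × 345/366 = $2,132.2131
2000-12-11 to 2000-12-31: 21 days at 0.9% → $78,000 × 0.9% × 21/366 = $40.2787
Total = $2,172.4918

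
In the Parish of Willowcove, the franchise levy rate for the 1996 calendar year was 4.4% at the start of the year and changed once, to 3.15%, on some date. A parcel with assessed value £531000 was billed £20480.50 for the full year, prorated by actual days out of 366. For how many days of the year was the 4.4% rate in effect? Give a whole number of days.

Let d = days at the first rate; then 366 − d days at the second rate.
£531000 × [4.4%·d + 3.15%·(366−d)] / 366 = £20480.50
Solving gives d = 207, so the new rate took effect on 26 July 1996.

207 days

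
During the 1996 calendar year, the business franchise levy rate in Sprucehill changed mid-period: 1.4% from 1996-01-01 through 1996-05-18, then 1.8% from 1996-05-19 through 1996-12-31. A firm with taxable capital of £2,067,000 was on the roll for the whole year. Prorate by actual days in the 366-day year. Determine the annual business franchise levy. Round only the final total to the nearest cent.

£34,065.97

1996-01-01 to 1996-05-18: 139 days at 1.4% → £2,067,000 × 1.4% × 139/366 = £10,990.1148
1996-05-19 to 1996-12-31: 227 days at 1.8% → £2,067,000 × 1.8% × 227/366 = £23,075.8525
Total = £34,065.9672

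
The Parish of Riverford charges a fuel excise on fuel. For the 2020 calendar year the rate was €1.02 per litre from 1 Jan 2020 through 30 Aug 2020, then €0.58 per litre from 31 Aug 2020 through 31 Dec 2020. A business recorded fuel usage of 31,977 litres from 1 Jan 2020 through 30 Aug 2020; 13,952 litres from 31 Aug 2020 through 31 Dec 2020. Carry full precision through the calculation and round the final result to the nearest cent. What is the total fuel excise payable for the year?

1 Jan – 30 Aug 2020: 31,977 litres at €1.02/litre → €32,616.54
31 Aug – 31 Dec 2020: 13,952 litres at €0.58/litre → €8,092.16

€40,708.70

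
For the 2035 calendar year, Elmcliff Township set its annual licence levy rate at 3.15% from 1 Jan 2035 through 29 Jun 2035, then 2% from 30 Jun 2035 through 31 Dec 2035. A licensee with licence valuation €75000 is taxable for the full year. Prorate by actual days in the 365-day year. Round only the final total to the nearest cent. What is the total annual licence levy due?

€1925.34

1 Jan – 29 Jun 2035: 180 days at 3.15% → €75000 × 3.15% × 180/365 = €1165.0685
30 Jun – 31 Dec 2035: 185 days at 2% → €75000 × 2% × 185/365 = €760.2740
Total = €1925.3425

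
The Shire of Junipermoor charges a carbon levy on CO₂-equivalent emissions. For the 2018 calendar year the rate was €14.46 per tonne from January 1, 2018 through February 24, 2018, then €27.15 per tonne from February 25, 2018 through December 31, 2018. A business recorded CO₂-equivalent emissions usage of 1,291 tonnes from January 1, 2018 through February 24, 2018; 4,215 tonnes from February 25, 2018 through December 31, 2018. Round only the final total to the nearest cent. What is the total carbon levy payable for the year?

January 1 – February 24, 2018: 1,291 tonnes at €14.46/tonne → €18,667.86
February 25 – December 31, 2018: 4,215 tonnes at €27.15/tonne → €114,437.25

€133,105.11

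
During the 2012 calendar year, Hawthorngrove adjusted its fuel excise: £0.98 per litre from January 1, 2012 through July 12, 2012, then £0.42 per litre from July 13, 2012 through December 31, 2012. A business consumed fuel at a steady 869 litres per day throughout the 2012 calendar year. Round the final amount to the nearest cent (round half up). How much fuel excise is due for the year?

January 1 – July 12, 2012: 194 days × 869 litres/day = 168,586 litres at £0.98/litre → £165,214.28
July 13 – December 31, 2012: 172 days × 869 litres/day = 149,468 litres at £0.42/litre → £62,776.56

£227,990.84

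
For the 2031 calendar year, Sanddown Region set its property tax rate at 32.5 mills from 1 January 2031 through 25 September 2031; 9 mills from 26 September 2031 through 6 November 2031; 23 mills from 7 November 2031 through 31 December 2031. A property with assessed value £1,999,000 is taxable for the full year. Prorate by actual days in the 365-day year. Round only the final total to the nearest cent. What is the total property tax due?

£56,700.40

1 January – 25 September 2031: 268 days at 32.5 mills → £1,999,000 × 3.25% × 268/365 = £47,702.1644
26 September – 6 November 2031: 42 days at 9 mills → £1,999,000 × 0.9% × 42/365 = £2,070.1973
7 November – 31 December 2031: 55 days at 23 mills → £1,999,000 × 2.3% × 55/365 = £6,928.0411
Total = £56,700.4027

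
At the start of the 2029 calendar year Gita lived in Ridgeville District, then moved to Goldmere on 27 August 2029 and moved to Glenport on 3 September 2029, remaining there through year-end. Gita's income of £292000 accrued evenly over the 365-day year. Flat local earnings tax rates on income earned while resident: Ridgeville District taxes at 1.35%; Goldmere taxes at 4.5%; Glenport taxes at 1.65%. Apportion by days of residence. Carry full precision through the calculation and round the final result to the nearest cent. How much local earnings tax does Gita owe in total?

£4406.40

Ridgeville District, 1 January – 26 August 2029: 238 days → £292000 × 1.35% × 238/365 = £2570.4000
Goldmere, 27 August – 2 September 2029: 7 days → £292000 × 4.5% × 7/365 = £252.0000
Glenport, 3 September – 31 December 2029: 120 days → £292000 × 1.65% × 120/365 = £1584.0000
Total = £4406.4000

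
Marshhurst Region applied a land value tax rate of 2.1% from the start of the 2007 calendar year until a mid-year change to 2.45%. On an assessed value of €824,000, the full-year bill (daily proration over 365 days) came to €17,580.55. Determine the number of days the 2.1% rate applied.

330 days

Let d = days at the first rate; then 365 − d days at the second rate.
€824,000 × [2.1%·d + 2.45%·(365−d)] / 365 = €17,580.55
Solving gives d = 330, so the new rate took effect on 27 Nov 2007.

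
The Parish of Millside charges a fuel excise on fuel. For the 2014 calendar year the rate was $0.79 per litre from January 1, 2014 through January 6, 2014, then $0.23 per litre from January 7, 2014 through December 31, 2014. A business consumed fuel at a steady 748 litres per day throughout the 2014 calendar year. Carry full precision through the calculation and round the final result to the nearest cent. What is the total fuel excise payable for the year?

$65,307.88

January 1 – January 6, 2014: 6 days × 748 litres/day = 4,488 litres at $0.79/litre → $3,545.52
January 7 – December 31, 2014: 359 days × 748 litres/day = 268,532 litres at $0.23/litre → $61,762.36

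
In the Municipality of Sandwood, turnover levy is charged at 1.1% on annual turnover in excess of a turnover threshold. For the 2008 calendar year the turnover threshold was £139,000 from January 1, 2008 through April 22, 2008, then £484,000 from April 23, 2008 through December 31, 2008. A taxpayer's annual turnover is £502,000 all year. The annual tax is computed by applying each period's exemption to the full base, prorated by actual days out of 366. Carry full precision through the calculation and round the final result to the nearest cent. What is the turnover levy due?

£1,369.68

January 1 – April 22, 2008: 113 days, exemption £139,000 → (£502,000 − £139,000) × 1.1% × 113/366 = £1,232.8115
April 23 – December 31, 2008: 253 days, exemption £484,000 → (£502,000 − £484,000) × 1.1% × 253/366 = £136.8689
Total = £1,369.6803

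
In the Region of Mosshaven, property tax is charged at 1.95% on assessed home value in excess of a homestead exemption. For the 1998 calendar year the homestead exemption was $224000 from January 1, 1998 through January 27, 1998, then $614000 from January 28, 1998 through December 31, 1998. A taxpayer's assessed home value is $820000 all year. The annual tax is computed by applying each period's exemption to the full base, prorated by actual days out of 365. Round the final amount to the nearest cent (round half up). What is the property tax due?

$4579.56

January 1 – January 27, 1998: 27 days, exemption $224000 → ($820000 − $224000) × 1.95% × 27/365 = $859.7096
January 28 – December 31, 1998: 338 days, exemption $614000 → ($820000 − $614000) × 1.95% × 338/365 = $3719.8521
Total = $4579.5616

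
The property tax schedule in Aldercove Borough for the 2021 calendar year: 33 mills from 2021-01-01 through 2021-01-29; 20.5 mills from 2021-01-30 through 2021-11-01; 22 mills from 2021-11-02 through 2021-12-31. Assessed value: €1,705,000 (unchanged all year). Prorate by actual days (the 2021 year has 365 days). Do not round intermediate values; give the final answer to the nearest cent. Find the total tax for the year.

2021-01-01 to 2021-01-29: 29 days at 33 mills → €1,705,000 × 3.3% × 29/365 = €4,470.3699
2021-01-30 to 2021-11-01: 276 days at 20.5 mills → €1,705,000 × 2.05% × 276/365 = €26,429.8356
2021-11-02 to 2021-12-31: 60 days at 22 mills → €1,705,000 × 2.2% × 60/365 = €6,166.0274
Total = €37,066.2329

€37,066.23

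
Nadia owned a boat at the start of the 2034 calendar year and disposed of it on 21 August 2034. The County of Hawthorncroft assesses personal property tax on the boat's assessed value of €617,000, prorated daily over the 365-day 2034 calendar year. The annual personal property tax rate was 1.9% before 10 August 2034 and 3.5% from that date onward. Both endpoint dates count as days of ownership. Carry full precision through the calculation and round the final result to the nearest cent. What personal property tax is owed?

1 January – 9 August 2034: 221 days at 1.9% → €617,000 × 1.9% × 221/365 = €7,098.0356
10 August – 21 August 2034: 12 days at 3.5% → €617,000 × 3.5% × 12/365 = €709.9726
Total = €7,808.0082

€7,808.01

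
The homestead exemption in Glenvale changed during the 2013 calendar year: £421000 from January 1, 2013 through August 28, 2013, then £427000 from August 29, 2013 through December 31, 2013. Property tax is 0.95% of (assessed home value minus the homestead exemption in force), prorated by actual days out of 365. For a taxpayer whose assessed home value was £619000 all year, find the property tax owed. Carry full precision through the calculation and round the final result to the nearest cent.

£1861.48

January 1 – August 28, 2013: 240 days, exemption £421000 → (£619000 − £421000) × 0.95% × 240/365 = £1236.8219
August 29 – December 31, 2013: 125 days, exemption £427000 → (£619000 − £427000) × 0.95% × 125/365 = £624.6575
Total = £1861.4795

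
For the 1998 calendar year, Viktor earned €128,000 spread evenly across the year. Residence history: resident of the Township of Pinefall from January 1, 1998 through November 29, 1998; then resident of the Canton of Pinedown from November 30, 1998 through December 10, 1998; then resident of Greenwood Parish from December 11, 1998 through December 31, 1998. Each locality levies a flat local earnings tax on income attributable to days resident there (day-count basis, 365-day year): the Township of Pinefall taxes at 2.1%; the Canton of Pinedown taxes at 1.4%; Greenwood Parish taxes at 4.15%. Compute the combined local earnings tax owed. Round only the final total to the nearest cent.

€2,811.97

The Township of Pinefall, January 1 – November 29, 1998: 333 days → €128,000 × 2.1% × 333/365 = €2,452.3397
The Canton of Pinedown, November 30 – December 10, 1998: 11 days → €128,000 × 1.4% × 11/365 = €54.0055
Greenwood Parish, December 11 – December 31, 1998: 21 days → €128,000 × 4.15% × 21/365 = €305.6219
Total = €2,811.9671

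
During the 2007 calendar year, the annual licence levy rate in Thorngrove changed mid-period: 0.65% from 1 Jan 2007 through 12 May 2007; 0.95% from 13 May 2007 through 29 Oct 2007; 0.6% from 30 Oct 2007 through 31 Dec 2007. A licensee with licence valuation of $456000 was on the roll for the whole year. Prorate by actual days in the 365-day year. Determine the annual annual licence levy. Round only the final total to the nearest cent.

1 Jan – 12 May 2007: 132 days at 0.65% → $456000 × 0.65% × 132/365 = $1071.9123
13 May – 29 Oct 2007: 170 days at 0.95% → $456000 × 0.95% × 170/365 = $2017.6438
30 Oct – 31 Dec 2007: 63 days at 0.6% → $456000 × 0.6% × 63/365 = $472.2411
Total = $3561.7973

$3561.80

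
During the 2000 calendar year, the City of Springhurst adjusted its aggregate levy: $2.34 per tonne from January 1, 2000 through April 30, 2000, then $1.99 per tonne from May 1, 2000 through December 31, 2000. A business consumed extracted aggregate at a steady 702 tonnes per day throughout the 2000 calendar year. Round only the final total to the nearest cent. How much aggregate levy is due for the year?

$541,024.38

January 1 – April 30, 2000: 121 days × 702 tonnes/day = 84,942 tonnes at $2.34/tonne → $198,764.28
May 1 – December 31, 2000: 245 days × 702 tonnes/day = 171,990 tonnes at $1.99/tonne → $342,260.10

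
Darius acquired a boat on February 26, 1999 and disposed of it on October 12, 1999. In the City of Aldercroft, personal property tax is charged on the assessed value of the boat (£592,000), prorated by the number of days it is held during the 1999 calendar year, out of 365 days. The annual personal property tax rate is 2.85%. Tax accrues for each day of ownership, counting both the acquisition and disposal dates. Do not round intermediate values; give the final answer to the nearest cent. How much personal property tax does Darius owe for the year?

£10,585.45

Days held (February 26 – October 12, 1999): 229 out of 365
Tax = £592,000 × 2.85% × 229/365 = £10,585.4466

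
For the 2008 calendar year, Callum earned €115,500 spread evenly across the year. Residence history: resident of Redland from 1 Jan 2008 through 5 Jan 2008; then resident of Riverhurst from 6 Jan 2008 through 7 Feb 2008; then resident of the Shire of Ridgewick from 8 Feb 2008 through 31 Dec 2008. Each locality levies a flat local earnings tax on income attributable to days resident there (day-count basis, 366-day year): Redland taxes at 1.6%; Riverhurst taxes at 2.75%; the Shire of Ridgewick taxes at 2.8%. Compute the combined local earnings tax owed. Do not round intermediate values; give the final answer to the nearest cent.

€3,209.86

Redland, 1 Jan – 5 Jan 2008: 5 days → €115,500 × 1.6% × 5/366 = €25.2459
Riverhurst, 6 Jan – 7 Feb 2008: 33 days → €115,500 × 2.75% × 33/366 = €286.3832
The Shire of Ridgewick, 8 Feb – 31 Dec 2008: 328 days → €115,500 × 2.8% × 328/366 = €2,898.2295
Total = €3,209.8586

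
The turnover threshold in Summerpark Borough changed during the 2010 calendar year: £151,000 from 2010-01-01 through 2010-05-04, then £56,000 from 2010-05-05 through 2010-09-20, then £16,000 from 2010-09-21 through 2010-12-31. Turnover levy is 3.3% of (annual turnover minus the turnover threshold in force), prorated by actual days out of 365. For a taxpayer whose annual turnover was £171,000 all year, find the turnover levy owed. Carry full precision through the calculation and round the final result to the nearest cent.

£3,098.84

2010-01-01 to 2010-05-04: 124 days, exemption £151,000 → (£171,000 − £151,000) × 3.3% × 124/365 = £224.2192
2010-05-05 to 2010-09-20: 139 days, exemption £56,000 → (£171,000 − £56,000) × 3.3% × 139/365 = £1,445.2192
2010-09-21 to 2010-12-31: 102 days, exemption £16,000 → (£171,000 − £16,000) × 3.3% × 102/365 = £1,429.3973
Total = £3,098.8356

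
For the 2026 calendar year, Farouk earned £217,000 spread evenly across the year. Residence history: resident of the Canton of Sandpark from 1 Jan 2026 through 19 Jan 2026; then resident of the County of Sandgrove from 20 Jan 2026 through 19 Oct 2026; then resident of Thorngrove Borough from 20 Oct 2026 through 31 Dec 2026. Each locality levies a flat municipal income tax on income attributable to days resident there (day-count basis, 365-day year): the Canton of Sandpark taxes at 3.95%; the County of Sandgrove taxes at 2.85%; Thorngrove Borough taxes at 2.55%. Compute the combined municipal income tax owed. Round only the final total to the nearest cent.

£6,178.55

The Canton of Sandpark, 1 Jan – 19 Jan 2026: 19 days → £217,000 × 3.95% × 19/365 = £446.1877
The County of Sandgrove, 20 Jan – 19 Oct 2026: 273 days → £217,000 × 2.85% × 273/365 = £4,625.6671
Thorngrove Borough, 20 Oct – 31 Dec 2026: 73 days → £217,000 × 2.55% × 73/365 = £1,106.7000
Total = £6,178.5548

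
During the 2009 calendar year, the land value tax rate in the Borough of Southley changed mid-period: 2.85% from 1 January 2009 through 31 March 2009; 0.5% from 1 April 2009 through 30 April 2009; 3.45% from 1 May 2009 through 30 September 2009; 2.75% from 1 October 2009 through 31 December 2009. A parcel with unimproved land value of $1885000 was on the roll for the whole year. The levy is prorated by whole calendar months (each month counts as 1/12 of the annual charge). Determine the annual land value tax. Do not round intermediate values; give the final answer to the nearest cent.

1 January – 31 March 2009: 3 months at 2.85% → $1885000 × 2.85% × 3/12 = $13430.6250
1 April – 30 April 2009: 1 month at 0.5% → $1885000 × 0.5% × 1/12 = $785.4167
1 May – 30 September 2009: 5 months at 3.45% → $1885000 × 3.45% × 5/12 = $27096.8750
1 October – 31 December 2009: 3 months at 2.75% → $1885000 × 2.75% × 3/12 = $12959.3750
Total = $54272.2917

$54272.29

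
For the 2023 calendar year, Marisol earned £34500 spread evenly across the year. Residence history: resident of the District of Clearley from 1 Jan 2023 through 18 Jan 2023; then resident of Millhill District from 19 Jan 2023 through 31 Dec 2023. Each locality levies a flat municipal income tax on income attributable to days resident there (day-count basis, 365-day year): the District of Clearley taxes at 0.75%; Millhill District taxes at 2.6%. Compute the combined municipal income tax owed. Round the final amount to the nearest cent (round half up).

The District of Clearley, 1 Jan – 18 Jan 2023: 18 days → £34500 × 0.75% × 18/365 = £12.7603
Millhill District, 19 Jan – 31 Dec 2023: 347 days → £34500 × 2.6% × 347/365 = £852.7644
Total = £865.5247

£865.52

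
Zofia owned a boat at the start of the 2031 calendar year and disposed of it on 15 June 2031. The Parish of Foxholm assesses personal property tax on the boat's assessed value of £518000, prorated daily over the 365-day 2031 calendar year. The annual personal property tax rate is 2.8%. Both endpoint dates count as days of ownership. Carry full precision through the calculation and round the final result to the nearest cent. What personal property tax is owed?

£6596.34

Days held (1 January – 15 June 2031): 166 out of 365
Tax = £518000 × 2.8% × 166/365 = £6596.3397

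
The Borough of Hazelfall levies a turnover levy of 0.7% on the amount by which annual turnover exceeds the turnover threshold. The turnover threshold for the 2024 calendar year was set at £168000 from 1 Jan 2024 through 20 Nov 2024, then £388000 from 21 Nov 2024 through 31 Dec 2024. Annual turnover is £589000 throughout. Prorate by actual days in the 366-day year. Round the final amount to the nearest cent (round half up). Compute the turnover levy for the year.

1 Jan – 20 Nov 2024: 325 days, exemption £168000 → (£589000 − £168000) × 0.7% × 325/366 = £2616.8716
21 Nov – 31 Dec 2024: 41 days, exemption £388000 → (£589000 − £388000) × 0.7% × 41/366 = £157.6148
Total = £2774.4863

£2774.49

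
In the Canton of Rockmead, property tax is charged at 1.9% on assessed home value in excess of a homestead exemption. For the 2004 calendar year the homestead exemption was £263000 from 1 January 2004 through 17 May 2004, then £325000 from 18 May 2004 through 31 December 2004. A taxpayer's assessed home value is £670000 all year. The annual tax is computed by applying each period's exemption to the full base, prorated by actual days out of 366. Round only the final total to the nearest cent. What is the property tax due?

1 January – 17 May 2004: 138 days, exemption £263000 → (£670000 − £263000) × 1.9% × 138/366 = £2915.7213
18 May – 31 December 2004: 228 days, exemption £325000 → (£670000 − £325000) × 1.9% × 228/366 = £4083.4426
Total = £6999.1639

£6999.16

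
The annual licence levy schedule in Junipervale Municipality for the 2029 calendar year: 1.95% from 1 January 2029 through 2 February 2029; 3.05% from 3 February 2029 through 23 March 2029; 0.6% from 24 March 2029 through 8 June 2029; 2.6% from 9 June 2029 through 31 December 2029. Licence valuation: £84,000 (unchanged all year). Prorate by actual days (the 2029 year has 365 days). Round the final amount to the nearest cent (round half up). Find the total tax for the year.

1 January – 2 February 2029: 33 days at 1.95% → £84,000 × 1.95% × 33/365 = £148.0932
3 February – 23 March 2029: 49 days at 3.05% → £84,000 × 3.05% × 49/365 = £343.9397
24 March – 8 June 2029: 77 days at 0.6% → £84,000 × 0.6% × 77/365 = £106.3233
9 June – 31 December 2029: 206 days at 2.6% → £84,000 × 2.6% × 206/365 = £1,232.6137
Total = £1,830.9699

£1,830.97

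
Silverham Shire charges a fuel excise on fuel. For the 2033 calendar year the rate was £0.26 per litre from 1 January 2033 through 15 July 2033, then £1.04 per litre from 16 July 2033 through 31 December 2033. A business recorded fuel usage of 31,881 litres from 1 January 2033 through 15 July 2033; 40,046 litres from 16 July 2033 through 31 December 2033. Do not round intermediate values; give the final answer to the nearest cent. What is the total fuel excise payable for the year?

1 January – 15 July 2033: 31,881 litres at £0.26/litre → £8,289.06
16 July – 31 December 2033: 40,046 litres at £1.04/litre → £41,647.84

£49,936.90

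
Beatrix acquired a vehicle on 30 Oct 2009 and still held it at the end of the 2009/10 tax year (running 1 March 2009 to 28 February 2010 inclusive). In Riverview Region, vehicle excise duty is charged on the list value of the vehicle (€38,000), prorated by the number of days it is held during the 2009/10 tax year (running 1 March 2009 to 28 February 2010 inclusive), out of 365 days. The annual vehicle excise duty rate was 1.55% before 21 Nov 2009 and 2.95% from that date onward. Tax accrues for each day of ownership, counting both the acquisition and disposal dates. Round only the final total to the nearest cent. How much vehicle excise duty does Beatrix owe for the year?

€342.62

30 Oct – 20 Nov 2009: 22 days at 1.55% → €38,000 × 1.55% × 22/365 = €35.5014
21 Nov 2009 – 28 Feb 2010: 100 days at 2.95% → €38,000 × 2.95% × 100/365 = €307.1233
Total = €342.6247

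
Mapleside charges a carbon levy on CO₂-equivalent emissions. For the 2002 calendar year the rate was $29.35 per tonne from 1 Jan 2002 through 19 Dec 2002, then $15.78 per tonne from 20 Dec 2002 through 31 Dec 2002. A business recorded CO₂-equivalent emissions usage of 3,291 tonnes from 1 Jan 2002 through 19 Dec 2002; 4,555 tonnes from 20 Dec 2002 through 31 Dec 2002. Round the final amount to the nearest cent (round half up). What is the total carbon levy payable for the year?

1 Jan – 19 Dec 2002: 3,291 tonnes at $29.35/tonne → $96590.85
20 Dec – 31 Dec 2002: 4,555 tonnes at $15.78/tonne → $71877.90

$168468.75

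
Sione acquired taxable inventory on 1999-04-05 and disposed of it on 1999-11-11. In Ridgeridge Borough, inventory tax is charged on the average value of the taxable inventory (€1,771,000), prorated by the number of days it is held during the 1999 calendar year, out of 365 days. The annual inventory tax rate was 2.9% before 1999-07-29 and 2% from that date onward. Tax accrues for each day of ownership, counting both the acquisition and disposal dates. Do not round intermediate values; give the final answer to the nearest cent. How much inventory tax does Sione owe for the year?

1999-04-05 to 1999-07-28: 115 days at 2.9% → €1,771,000 × 2.9% × 115/365 = €16,181.6027
1999-07-29 to 1999-11-11: 106 days at 2% → €1,771,000 × 2% × 106/365 = €10,286.3562
Total = €26,467.9589

€26,467.96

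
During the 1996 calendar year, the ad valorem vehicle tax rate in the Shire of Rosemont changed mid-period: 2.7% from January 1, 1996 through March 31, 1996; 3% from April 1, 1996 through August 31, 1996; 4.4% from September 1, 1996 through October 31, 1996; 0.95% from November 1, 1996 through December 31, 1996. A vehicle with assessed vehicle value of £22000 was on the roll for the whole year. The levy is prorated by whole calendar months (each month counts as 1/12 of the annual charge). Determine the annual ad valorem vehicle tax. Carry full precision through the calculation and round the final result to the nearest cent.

January 1 – March 31, 1996: 3 months at 2.7% → £22000 × 2.7% × 3/12 = £148.5000
April 1 – August 31, 1996: 5 months at 3% → £22000 × 3% × 5/12 = £275.0000
September 1 – October 31, 1996: 2 months at 4.4% → £22000 × 4.4% × 2/12 = £161.3333
November 1 – December 31, 1996: 2 months at 0.95% → £22000 × 0.95% × 2/12 = £34.8333
Total = £619.6667

£619.67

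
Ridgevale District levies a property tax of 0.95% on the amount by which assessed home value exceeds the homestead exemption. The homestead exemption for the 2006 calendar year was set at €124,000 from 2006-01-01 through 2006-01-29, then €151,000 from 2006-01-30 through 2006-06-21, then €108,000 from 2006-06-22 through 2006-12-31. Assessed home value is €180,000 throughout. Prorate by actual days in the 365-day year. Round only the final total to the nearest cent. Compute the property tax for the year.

2006-01-01 to 2006-01-29: 29 days, exemption €124,000 → (€180,000 − €124,000) × 0.95% × 29/365 = €42.2685
2006-01-30 to 2006-06-21: 143 days, exemption €151,000 → (€180,000 − €151,000) × 0.95% × 143/365 = €107.9356
2006-06-22 to 2006-12-31: 193 days, exemption €108,000 → (€180,000 − €108,000) × 0.95% × 193/365 = €361.6767
Total = €511.8808

€511.88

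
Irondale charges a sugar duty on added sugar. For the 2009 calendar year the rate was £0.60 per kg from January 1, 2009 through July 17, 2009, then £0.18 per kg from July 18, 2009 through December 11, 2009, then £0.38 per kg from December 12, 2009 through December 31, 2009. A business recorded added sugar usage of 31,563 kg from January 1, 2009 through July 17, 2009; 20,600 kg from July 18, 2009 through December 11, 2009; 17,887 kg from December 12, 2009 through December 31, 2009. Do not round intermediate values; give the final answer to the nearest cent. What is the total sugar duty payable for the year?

January 1 – July 17, 2009: 31,563 kg at £0.60/kg → £18,937.80
July 18 – December 11, 2009: 20,600 kg at £0.18/kg → £3,708.00
December 12 – December 31, 2009: 17,887 kg at £0.38/kg → £6,797.06

£29,442.86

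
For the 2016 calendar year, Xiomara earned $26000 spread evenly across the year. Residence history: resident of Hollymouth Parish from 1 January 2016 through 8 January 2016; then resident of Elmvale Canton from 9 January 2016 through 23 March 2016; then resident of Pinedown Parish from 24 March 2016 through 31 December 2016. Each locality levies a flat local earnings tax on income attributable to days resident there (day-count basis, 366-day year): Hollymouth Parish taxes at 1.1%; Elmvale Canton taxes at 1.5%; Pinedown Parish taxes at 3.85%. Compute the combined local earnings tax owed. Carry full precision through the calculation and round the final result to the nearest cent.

$860.17

Hollymouth Parish, 1 January – 8 January 2016: 8 days → $26000 × 1.1% × 8/366 = $6.2514
Elmvale Canton, 9 January – 23 March 2016: 75 days → $26000 × 1.5% × 75/366 = $79.9180
Pinedown Parish, 24 March – 31 December 2016: 283 days → $26000 × 3.85% × 283/366 = $773.9973
Total = $860.1667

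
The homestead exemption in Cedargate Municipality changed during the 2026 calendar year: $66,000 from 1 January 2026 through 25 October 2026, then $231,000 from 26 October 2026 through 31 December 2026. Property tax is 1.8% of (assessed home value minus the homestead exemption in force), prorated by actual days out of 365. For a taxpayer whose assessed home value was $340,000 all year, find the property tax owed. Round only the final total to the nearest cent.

1 January – 25 October 2026: 298 days, exemption $66,000 → ($340,000 − $66,000) × 1.8% × 298/365 = $4,026.6740
26 October – 31 December 2026: 67 days, exemption $231,000 → ($340,000 − $231,000) × 1.8% × 67/365 = $360.1479
Total = $4,386.8219

$4,386.82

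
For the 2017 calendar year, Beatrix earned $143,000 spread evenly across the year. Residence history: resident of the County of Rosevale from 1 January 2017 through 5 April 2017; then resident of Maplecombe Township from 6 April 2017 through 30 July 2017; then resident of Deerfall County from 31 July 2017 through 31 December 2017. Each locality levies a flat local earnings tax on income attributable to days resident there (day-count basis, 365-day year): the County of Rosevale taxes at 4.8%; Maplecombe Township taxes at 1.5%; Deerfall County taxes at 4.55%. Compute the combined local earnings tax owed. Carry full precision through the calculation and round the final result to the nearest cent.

$5,213.43

The County of Rosevale, 1 January – 5 April 2017: 95 days → $143,000 × 4.8% × 95/365 = $1,786.5205
Maplecombe Township, 6 April – 30 July 2017: 116 days → $143,000 × 1.5% × 116/365 = $681.6986
Deerfall County, 31 July – 31 December 2017: 154 days → $143,000 × 4.55% × 154/365 = $2,745.2082
Total = $5,213.4274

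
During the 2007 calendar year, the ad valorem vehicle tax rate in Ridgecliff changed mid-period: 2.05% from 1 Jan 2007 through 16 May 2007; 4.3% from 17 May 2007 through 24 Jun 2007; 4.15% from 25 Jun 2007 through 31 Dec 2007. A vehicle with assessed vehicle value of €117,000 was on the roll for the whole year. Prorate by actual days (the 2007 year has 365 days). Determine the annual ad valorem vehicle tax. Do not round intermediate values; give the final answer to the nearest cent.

€3,958.77

1 Jan – 16 May 2007: 136 days at 2.05% → €117,000 × 2.05% × 136/365 = €893.6877
17 May – 24 Jun 2007: 39 days at 4.3% → €117,000 × 4.3% × 39/365 = €537.5589
25 Jun – 31 Dec 2007: 190 days at 4.15% → €117,000 × 4.15% × 190/365 = €2,527.5205
Total = €3,958.7671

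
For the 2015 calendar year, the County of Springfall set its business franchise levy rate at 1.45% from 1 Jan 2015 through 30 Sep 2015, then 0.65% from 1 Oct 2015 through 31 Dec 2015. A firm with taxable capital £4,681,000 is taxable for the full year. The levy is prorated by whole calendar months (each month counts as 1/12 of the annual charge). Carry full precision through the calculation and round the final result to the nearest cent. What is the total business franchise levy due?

£58,512.50

1 Jan – 30 Sep 2015: 9 months at 1.45% → £4,681,000 × 1.45% × 9/12 = £50,905.8750
1 Oct – 31 Dec 2015: 3 months at 0.65% → £4,681,000 × 0.65% × 3/12 = £7,606.6250
Total = £58,512.5000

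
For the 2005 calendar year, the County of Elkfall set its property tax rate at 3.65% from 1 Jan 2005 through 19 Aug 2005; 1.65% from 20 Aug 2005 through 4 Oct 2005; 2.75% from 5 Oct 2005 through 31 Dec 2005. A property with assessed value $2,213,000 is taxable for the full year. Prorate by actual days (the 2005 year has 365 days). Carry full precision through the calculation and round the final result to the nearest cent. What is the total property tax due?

1 Jan – 19 Aug 2005: 231 days at 3.65% → $2,213,000 × 3.65% × 231/365 = $51,120.3000
20 Aug – 4 Oct 2005: 46 days at 1.65% → $2,213,000 × 1.65% × 46/365 = $4,601.8274
5 Oct – 31 Dec 2005: 88 days at 2.75% → $2,213,000 × 2.75% × 88/365 = $14,672.4932
Total = $70,394.6205

$70,394.62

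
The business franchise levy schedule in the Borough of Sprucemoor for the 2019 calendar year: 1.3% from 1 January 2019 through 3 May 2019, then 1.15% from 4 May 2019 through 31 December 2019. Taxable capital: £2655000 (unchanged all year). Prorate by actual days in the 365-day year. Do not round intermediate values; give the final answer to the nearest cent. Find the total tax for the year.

£31874.55

1 January – 3 May 2019: 123 days at 1.3% → £2655000 × 1.3% × 123/365 = £11631.0822
4 May – 31 December 2019: 242 days at 1.15% → £2655000 × 1.15% × 242/365 = £20243.4658
Total = £31874.5479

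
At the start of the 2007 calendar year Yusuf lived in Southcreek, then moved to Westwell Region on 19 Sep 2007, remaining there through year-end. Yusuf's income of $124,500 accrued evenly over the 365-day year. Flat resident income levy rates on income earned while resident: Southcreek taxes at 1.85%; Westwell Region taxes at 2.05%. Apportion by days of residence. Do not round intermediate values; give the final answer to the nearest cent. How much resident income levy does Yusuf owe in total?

Southcreek, 1 Jan – 18 Sep 2007: 261 days → $124,500 × 1.85% × 261/365 = $1,646.9815
Westwell Region, 19 Sep – 31 Dec 2007: 104 days → $124,500 × 2.05% × 104/365 = $727.2164
Total = $2,374.1979

$2,374.20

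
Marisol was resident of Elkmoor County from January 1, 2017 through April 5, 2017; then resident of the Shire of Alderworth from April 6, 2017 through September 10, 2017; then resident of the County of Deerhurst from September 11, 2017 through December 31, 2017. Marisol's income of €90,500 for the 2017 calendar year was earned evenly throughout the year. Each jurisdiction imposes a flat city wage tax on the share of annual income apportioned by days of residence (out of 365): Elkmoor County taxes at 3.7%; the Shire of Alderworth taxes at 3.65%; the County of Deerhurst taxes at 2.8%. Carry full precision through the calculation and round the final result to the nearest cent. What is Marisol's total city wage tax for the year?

€3,078.98

Elkmoor County, January 1 – April 5, 2017: 95 days → €90,500 × 3.7% × 95/365 = €871.5274
The Shire of Alderworth, April 6 – September 10, 2017: 158 days → €90,500 × 3.65% × 158/365 = €1,429.9000
The County of Deerhurst, September 11 – December 31, 2017: 112 days → €90,500 × 2.8% × 112/365 = €777.5562
Total = €3,078.9836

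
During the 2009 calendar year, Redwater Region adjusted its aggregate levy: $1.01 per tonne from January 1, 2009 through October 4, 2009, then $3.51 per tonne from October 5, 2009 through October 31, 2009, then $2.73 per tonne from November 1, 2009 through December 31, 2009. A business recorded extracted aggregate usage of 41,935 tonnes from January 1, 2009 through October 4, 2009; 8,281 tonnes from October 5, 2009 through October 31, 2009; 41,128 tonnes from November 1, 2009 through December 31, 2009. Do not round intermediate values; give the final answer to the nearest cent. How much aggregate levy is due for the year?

January 1 – October 4, 2009: 41,935 tonnes at $1.01/tonne → $42354.35
October 5 – October 31, 2009: 8,281 tonnes at $3.51/tonne → $29066.31
November 1 – December 31, 2009: 41,128 tonnes at $2.73/tonne → $112279.44

$183700.10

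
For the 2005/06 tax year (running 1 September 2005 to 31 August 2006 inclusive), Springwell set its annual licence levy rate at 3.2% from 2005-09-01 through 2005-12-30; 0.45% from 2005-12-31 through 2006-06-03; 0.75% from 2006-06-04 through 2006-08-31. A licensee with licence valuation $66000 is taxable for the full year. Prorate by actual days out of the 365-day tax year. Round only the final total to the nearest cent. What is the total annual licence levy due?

2005-09-01 to 2005-12-30: 121 days at 3.2% → $66000 × 3.2% × 121/365 = $700.1425
2005-12-31 to 2006-06-03: 155 days at 0.45% → $66000 × 0.45% × 155/365 = $126.1233
2006-06-04 to 2006-08-31: 89 days at 0.75% → $66000 × 0.75% × 89/365 = $120.6986
Total = $946.9644

$946.96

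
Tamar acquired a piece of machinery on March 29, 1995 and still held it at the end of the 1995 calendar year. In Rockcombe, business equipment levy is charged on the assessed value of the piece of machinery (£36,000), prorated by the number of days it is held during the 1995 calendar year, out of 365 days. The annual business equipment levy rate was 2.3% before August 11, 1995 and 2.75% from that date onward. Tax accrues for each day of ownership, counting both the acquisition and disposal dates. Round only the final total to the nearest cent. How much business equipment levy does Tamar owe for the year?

£694.11

March 29 – August 10, 1995: 135 days at 2.3% → £36,000 × 2.3% × 135/365 = £306.2466
August 11 – December 31, 1995: 143 days at 2.75% → £36,000 × 2.75% × 143/365 = £387.8630
Total = £694.1096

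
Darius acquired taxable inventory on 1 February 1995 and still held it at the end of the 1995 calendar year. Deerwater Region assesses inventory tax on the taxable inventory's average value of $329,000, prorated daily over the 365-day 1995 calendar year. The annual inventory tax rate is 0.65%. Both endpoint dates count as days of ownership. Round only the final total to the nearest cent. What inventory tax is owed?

$1,956.87

Days held (1 February – 31 December 1995): 334 out of 365
Tax = $329,000 × 0.65% × 334/365 = $1,956.8740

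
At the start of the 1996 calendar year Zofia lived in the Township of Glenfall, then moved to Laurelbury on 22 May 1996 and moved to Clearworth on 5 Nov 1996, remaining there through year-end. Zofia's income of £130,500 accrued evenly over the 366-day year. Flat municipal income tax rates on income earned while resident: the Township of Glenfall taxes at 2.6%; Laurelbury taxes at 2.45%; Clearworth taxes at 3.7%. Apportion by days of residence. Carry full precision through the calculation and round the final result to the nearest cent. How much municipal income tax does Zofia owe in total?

£3,527.24

The Township of Glenfall, 1 Jan – 21 May 1996: 142 days → £130,500 × 2.6% × 142/366 = £1,316.4098
Laurelbury, 22 May – 4 Nov 1996: 167 days → £130,500 × 2.45% × 167/366 = £1,458.8545
Clearworth, 5 Nov – 31 Dec 1996: 57 days → £130,500 × 3.7% × 57/366 = £751.9795
Total = £3,527.2439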